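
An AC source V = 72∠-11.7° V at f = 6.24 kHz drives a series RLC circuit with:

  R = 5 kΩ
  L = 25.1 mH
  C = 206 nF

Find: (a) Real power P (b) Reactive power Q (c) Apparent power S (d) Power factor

Step 1 — Angular frequency: ω = 2π·f = 2π·6240 = 3.921e+04 rad/s.
Step 2 — Component impedances:
  R: Z = R = 5000 Ω
  L: Z = jωL = j·3.921e+04·0.0251 = 0 + j984.1 Ω
  C: Z = 1/(jωC) = -j/(ω·C) = 0 - j123.8 Ω
Step 3 — Series combination: Z_total = R + L + C = 5000 + j860.3 Ω = 5073∠9.8° Ω.
Step 4 — Source phasor: V = 72∠-11.7° V = 70.5 - j14.6 V.
Step 5 — Current: I = V / Z = 0.01321 - j0.005193 A = 0.01419∠-21.5° A.
Step 6 — Complex power: S = V·I* = 1.007 + j0.1733 VA.
Step 7 — Real power: P = Re(S) = 1.007 W.
Step 8 — Reactive power: Q = Im(S) = 0.1733 VAR.
Step 9 — Apparent power: |S| = 1.022 VA.
Step 10 — Power factor: PF = P/|S| = 0.9855 (lagging).

(a) P = 1.007 W  (b) Q = 0.1733 VAR  (c) S = 1.022 VA  (d) PF = 0.9855 (lagging)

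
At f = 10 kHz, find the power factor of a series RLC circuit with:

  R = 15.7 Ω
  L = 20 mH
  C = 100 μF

Step 1 — Angular frequency: ω = 2π·f = 2π·1e+04 = 6.283e+04 rad/s.
Step 2 — Component impedances:
  R: Z = R = 15.7 Ω
  L: Z = jωL = j·6.283e+04·0.02 = 0 + j1257 Ω
  C: Z = 1/(jωC) = -j/(ω·C) = 0 - j0.1592 Ω
Step 3 — Series combination: Z_total = R + L + C = 15.7 + j1256 Ω = 1257∠89.3° Ω.
Step 4 — Power factor: PF = cos(φ) = Re(Z)/|Z| = 15.7/1257 = 0.01249.
Step 5 — Type: Im(Z) = 1256 ⇒ lagging (phase φ = 89.3°).

PF = 0.01249 (lagging, φ = 89.3°)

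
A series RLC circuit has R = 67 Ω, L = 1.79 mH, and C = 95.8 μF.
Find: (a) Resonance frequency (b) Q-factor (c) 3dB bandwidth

Step 1 — Resonance: ω₀ = 1/√(LC) = 1/√(0.00179·9.58e-05) = 2415 rad/s.
Step 2 — f₀ = ω₀/(2π) = 384.3 Hz.
Step 3 — Series Q: Q = ω₀L/R = 2415·0.00179/67 = 0.06452.
Step 4 — Bandwidth: Δω = ω₀/Q = 3.743e+04 rad/s; BW = Δω/(2π) = 5957 Hz.

(a) f₀ = 384.3 Hz  (b) Q = 0.06452  (c) BW = 5957 Hz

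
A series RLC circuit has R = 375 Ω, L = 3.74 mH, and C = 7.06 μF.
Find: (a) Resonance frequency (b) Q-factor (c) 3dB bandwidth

Step 1 — Resonance: ω₀ = 1/√(LC) = 1/√(0.00374·7.06e-06) = 6154 rad/s.
Step 2 — f₀ = ω₀/(2π) = 979.4 Hz.
Step 3 — Series Q: Q = ω₀L/R = 6154·0.00374/375 = 0.06138.
Step 4 — Bandwidth: Δω = ω₀/Q = 1.003e+05 rad/s; BW = Δω/(2π) = 1.596e+04 Hz.

(a) f₀ = 979.4 Hz  (b) Q = 0.06138  (c) BW = 1.596e+04 Hz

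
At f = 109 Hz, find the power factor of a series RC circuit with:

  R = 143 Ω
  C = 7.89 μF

Step 1 — Angular frequency: ω = 2π·f = 2π·109 = 684.9 rad/s.
Step 2 — Component impedances:
  R: Z = R = 143 Ω
  C: Z = 1/(jωC) = -j/(ω·C) = 0 - j185.1 Ω
Step 3 — Series combination: Z_total = R + C = 143 - j185.1 Ω = 233.9∠-52.3° Ω.
Step 4 — Power factor: PF = cos(φ) = Re(Z)/|Z| = 143/233.9 = 0.6114.
Step 5 — Type: Im(Z) = -185.1 ⇒ leading (phase φ = -52.3°).

PF = 0.6114 (leading, φ = -52.3°)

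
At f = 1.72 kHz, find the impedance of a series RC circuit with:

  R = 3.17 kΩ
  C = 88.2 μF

Step 1 — Angular frequency: ω = 2π·f = 2π·1720 = 1.081e+04 rad/s.
Step 2 — Component impedances:
  R: Z = R = 3170 Ω
  C: Z = 1/(jωC) = -j/(ω·C) = 0 - j1.049 Ω
Step 3 — Series combination: Z_total = R + C = 3170 - j1.049 Ω = 3170∠-0.0° Ω.

Z = 3170 - j1.049 Ω = 3170∠-0.0° Ω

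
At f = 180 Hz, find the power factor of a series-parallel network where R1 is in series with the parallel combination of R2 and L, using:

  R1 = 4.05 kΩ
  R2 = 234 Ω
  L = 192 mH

Step 1 — Angular frequency: ω = 2π·f = 2π·180 = 1131 rad/s.
Step 2 — Component impedances:
  R1: Z = R = 4050 Ω
  R2: Z = R = 234 Ω
  L: Z = jωL = j·1131·0.192 = 0 + j217.1 Ω
Step 3 — Parallel branch: R2 || L = 1/(1/R2 + 1/L) = 108.3 + j116.7 Ω.
Step 4 — Series with R1: Z_total = R1 + (R2 || L) = 4158 + j116.7 Ω = 4160∠1.6° Ω.
Step 5 — Power factor: PF = cos(φ) = Re(Z)/|Z| = 4158.3/4159.9 = 0.9996.
Step 6 — Type: Im(Z) = 116.7 ⇒ lagging (phase φ = 1.6°).

PF = 0.9996 (lagging, φ = 1.6°)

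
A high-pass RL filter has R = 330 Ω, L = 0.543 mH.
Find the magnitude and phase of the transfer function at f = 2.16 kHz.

Step 1 — Angular frequency: ω = 2π·2160 = 1.357e+04 rad/s.
Step 2 — Transfer function: H(jω) = jωL/(R + jωL).
Step 3 — Numerator jωL = j·7.369; denominator R + jωL = 330 + j7.369.
Step 4 — H = 0.0004985 + j0.02232.
Step 5 — Magnitude: |H| = 0.02233 (-33.0 dB); phase: φ = 88.7°.

|H| = 0.02233 (-33.0 dB), φ = 88.7°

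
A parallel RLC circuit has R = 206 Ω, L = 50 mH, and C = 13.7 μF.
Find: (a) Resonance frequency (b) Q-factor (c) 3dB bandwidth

Step 1 — Resonance: ω₀ = 1/√(LC) = 1/√(0.05·1.37e-05) = 1208 rad/s.
Step 2 — f₀ = ω₀/(2π) = 192.3 Hz.
Step 3 — Parallel Q: Q = R/(ω₀L) = 206/(1208·0.05) = 3.41.
Step 4 — Bandwidth: Δω = ω₀/Q = 354.3 rad/s; BW = Δω/(2π) = 56.39 Hz.

(a) f₀ = 192.3 Hz  (b) Q = 3.41  (c) BW = 56.39 Hz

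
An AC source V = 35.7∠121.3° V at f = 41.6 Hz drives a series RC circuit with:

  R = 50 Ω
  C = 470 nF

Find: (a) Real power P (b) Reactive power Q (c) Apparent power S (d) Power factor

Step 1 — Angular frequency: ω = 2π·f = 2π·41.6 = 261.4 rad/s.
Step 2 — Component impedances:
  R: Z = R = 50 Ω
  C: Z = 1/(jωC) = -j/(ω·C) = 0 - j8140 Ω
Step 3 — Series combination: Z_total = R + C = 50 - j8140 Ω = 8140∠-89.6° Ω.
Step 4 — Source phasor: V = 35.7∠121.3° V = -18.55 + j30.5 V.
Step 5 — Current: I = V / Z = -0.003761 - j0.002255 A = 0.004386∠-149.1° A.
Step 6 — Complex power: S = V·I* = 0.0009617 - j0.1566 VA.
Step 7 — Real power: P = Re(S) = 0.0009617 W.
Step 8 — Reactive power: Q = Im(S) = -0.1566 VAR.
Step 9 — Apparent power: |S| = 0.1566 VA.
Step 10 — Power factor: PF = P/|S| = 0.006142 (leading).

(a) P = 0.0009617 W  (b) Q = -0.1566 VAR  (c) S = 0.1566 VA  (d) PF = 0.006142 (leading)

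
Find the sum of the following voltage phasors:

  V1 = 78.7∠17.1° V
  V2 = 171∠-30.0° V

Step 1 — Convert each phasor to rectangular form:
  V1 = 78.7·(cos(17.1°) + j·sin(17.1°)) = 75.22 + j23.14 V
  V2 = 171·(cos(-30.0°) + j·sin(-30.0°)) = 148.1 - j85.5 V
Step 2 — Sum components: V_total = 223.3 - j62.36 V.
Step 3 — Convert to polar: |V_total| = 231.9 V, ∠V_total = -15.6°.

V_total = 231.9∠-15.6° V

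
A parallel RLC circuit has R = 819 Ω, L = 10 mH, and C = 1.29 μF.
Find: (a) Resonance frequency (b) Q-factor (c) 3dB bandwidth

Step 1 — Resonance: ω₀ = 1/√(LC) = 1/√(0.01·1.29e-06) = 8805 rad/s.
Step 2 — f₀ = ω₀/(2π) = 1401 Hz.
Step 3 — Parallel Q: Q = R/(ω₀L) = 819/(8805·0.01) = 9.302.
Step 4 — Bandwidth: Δω = ω₀/Q = 946.5 rad/s; BW = Δω/(2π) = 150.6 Hz.

(a) f₀ = 1401 Hz  (b) Q = 9.302  (c) BW = 150.6 Hz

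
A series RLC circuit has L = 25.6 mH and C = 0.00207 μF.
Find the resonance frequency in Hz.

Step 1 — Resonance condition Im(Z)=0 gives ω₀ = 1/√(LC).
Step 2 — ω₀ = 1/√(0.0256·2.07e-09) = 1.374e+05 rad/s.
Step 3 — f₀ = ω₀/(2π) = 2.186e+04 Hz.

f₀ = 2.186e+04 Hz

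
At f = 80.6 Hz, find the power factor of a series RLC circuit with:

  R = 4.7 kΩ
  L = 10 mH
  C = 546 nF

Step 1 — Angular frequency: ω = 2π·f = 2π·80.6 = 506.4 rad/s.
Step 2 — Component impedances:
  R: Z = R = 4700 Ω
  L: Z = jωL = j·506.4·0.01 = 0 + j5.064 Ω
  C: Z = 1/(jωC) = -j/(ω·C) = 0 - j3617 Ω
Step 3 — Series combination: Z_total = R + L + C = 4700 - j3611 Ω = 5927∠-37.5° Ω.
Step 4 — Power factor: PF = cos(φ) = Re(Z)/|Z| = 4700/5927.3 = 0.7929.
Step 5 — Type: Im(Z) = -3611 ⇒ leading (phase φ = -37.5°).

PF = 0.7929 (leading, φ = -37.5°)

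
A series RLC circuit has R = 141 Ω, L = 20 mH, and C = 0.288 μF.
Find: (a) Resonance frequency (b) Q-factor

Step 1 — Resonance condition Im(Z)=0 gives ω₀ = 1/√(LC).
Step 2 — ω₀ = 1/√(0.02·2.88e-07) = 1.318e+04 rad/s.
Step 3 — f₀ = ω₀/(2π) = 2097 Hz.
Step 4 — Series Q: Q = ω₀L/R = 1.318e+04·0.02/141 = 1.869.

(a) f₀ = 2097 Hz  (b) Q = 1.869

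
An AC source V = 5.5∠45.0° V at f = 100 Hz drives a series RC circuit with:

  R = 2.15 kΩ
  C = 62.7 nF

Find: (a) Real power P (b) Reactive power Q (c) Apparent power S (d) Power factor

Step 1 — Angular frequency: ω = 2π·f = 2π·100 = 628.3 rad/s.
Step 2 — Component impedances:
  R: Z = R = 2150 Ω
  C: Z = 1/(jωC) = -j/(ω·C) = 0 - j2.538e+04 Ω
Step 3 — Series combination: Z_total = R + C = 2150 - j2.538e+04 Ω = 2.547e+04∠-85.2° Ω.
Step 4 — Source phasor: V = 5.5∠45.0° V = 3.889 + j3.889 V.
Step 5 — Current: I = V / Z = -0.0001392 + j0.000165 A = 0.0002159∠130.2° A.
Step 6 — Complex power: S = V·I* = 0.0001002 - j0.001183 VA.
Step 7 — Real power: P = Re(S) = 0.0001002 W.
Step 8 — Reactive power: Q = Im(S) = -0.001183 VAR.
Step 9 — Apparent power: |S| = 0.001187 VA.
Step 10 — Power factor: PF = P/|S| = 0.0844 (leading).

(a) P = 0.0001002 W  (b) Q = -0.001183 VAR  (c) S = 0.001187 VA  (d) PF = 0.0844 (leading)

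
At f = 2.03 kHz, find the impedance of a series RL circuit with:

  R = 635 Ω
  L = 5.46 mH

Step 1 — Angular frequency: ω = 2π·f = 2π·2030 = 1.275e+04 rad/s.
Step 2 — Component impedances:
  R: Z = R = 635 Ω
  L: Z = jωL = j·1.275e+04·0.00546 = 0 + j69.64 Ω
Step 3 — Series combination: Z_total = R + L = 635 + j69.64 Ω = 638.8∠6.3° Ω.

Z = 635 + j69.64 Ω = 638.8∠6.3° Ω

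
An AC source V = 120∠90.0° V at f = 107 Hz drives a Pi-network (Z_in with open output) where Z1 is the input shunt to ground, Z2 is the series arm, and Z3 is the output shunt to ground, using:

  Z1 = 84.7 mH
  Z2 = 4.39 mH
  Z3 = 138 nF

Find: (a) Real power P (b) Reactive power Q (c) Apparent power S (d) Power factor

Step 1 — Angular frequency: ω = 2π·f = 2π·107 = 672.3 rad/s.
Step 2 — Component impedances:
  Z1: Z = jωL = j·672.3·0.0847 = 0 + j56.94 Ω
  Z2: Z = jωL = j·672.3·0.00439 = 0 + j2.951 Ω
  Z3: Z = 1/(jωC) = -j/(ω·C) = 0 - j1.078e+04 Ω
Step 3 — With open output, the series arm Z2 and the output shunt Z3 appear in series to ground: Z2 + Z3 = 0 - j1.078e+04 Ω.
Step 4 — Parallel with input shunt Z1: Z_in = Z1 || (Z2 + Z3) = 0 + j57.25 Ω = 57.25∠90.0° Ω.
Step 5 — Source phasor: V = 120∠90.0° V = 0 + j120 V.
Step 6 — Current: I = V / Z = 2.096 A = 2.096∠-0.0° A.
Step 7 — Complex power: S = V·I* = 0 + j251.5 VA.
Step 8 — Real power: P = Re(S) = 0 W.
Step 9 — Reactive power: Q = Im(S) = 251.5 VAR.
Step 10 — Apparent power: |S| = 251.5 VA.
Step 11 — Power factor: PF = P/|S| = 0 (lagging).

(a) P = 0 W  (b) Q = 251.5 VAR  (c) S = 251.5 VA  (d) PF = 0 (lagging)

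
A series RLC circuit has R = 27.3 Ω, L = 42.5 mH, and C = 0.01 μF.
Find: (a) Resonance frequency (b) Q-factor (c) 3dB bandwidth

Step 1 — Resonance condition Im(Z)=0 gives ω₀ = 1/√(LC).
Step 2 — ω₀ = 1/√(0.0425·1e-08) = 4.851e+04 rad/s.
Step 3 — f₀ = ω₀/(2π) = 7720 Hz.
Step 4 — Series Q: Q = ω₀L/R = 4.851e+04·0.0425/27.3 = 75.51.
Step 5 — 3dB bandwidth: Δω = ω₀/Q = 642.4 rad/s; BW = Δω/(2π) = 102.2 Hz.

(a) f₀ = 7720 Hz  (b) Q = 75.51  (c) BW = 102.2 Hz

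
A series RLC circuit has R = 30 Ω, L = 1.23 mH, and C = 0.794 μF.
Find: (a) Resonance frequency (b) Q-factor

Step 1 — Resonance condition Im(Z)=0 gives ω₀ = 1/√(LC).
Step 2 — ω₀ = 1/√(0.00123·7.94e-07) = 3.2e+04 rad/s.
Step 3 — f₀ = ω₀/(2π) = 5093 Hz.
Step 4 — Series Q: Q = ω₀L/R = 3.2e+04·0.00123/30 = 1.312.

(a) f₀ = 5093 Hz  (b) Q = 1.312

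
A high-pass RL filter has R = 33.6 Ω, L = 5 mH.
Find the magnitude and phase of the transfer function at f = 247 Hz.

Step 1 — Angular frequency: ω = 2π·247 = 1552 rad/s.
Step 2 — Transfer function: H(jω) = jωL/(R + jωL).
Step 3 — Numerator jωL = j·7.76; denominator R + jωL = 33.6 + j7.76.
Step 4 — H = 0.05063 + j0.2193.
Step 5 — Magnitude: |H| = 0.225 (-13.0 dB); phase: φ = 77.0°.

|H| = 0.225 (-13.0 dB), φ = 77.0°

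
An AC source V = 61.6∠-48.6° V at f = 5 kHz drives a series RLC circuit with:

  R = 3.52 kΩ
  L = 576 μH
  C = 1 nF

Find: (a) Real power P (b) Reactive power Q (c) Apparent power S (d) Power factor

Step 1 — Angular frequency: ω = 2π·f = 2π·5000 = 3.142e+04 rad/s.
Step 2 — Component impedances:
  R: Z = R = 3520 Ω
  L: Z = jωL = j·3.142e+04·0.000576 = 0 + j18.1 Ω
  C: Z = 1/(jωC) = -j/(ω·C) = 0 - j3.183e+04 Ω
Step 3 — Series combination: Z_total = R + L + C = 3520 - j3.181e+04 Ω = 3.201e+04∠-83.7° Ω.
Step 4 — Source phasor: V = 61.6∠-48.6° V = 40.74 - j46.21 V.
Step 5 — Current: I = V / Z = 0.001575 + j0.001106 A = 0.001925∠35.1° A.
Step 6 — Complex power: S = V·I* = 0.01304 - j0.1178 VA.
Step 7 — Real power: P = Re(S) = 0.01304 W.
Step 8 — Reactive power: Q = Im(S) = -0.1178 VAR.
Step 9 — Apparent power: |S| = 0.1186 VA.
Step 10 — Power factor: PF = P/|S| = 0.11 (leading).

(a) P = 0.01304 W  (b) Q = -0.1178 VAR  (c) S = 0.1186 VA  (d) PF = 0.11 (leading)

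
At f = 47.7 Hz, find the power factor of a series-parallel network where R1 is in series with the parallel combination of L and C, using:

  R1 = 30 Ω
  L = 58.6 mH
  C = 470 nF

Step 1 — Angular frequency: ω = 2π·f = 2π·47.7 = 299.7 rad/s.
Step 2 — Component impedances:
  R1: Z = R = 30 Ω
  L: Z = jωL = j·299.7·0.0586 = 0 + j17.56 Ω
  C: Z = 1/(jωC) = -j/(ω·C) = 0 - j7099 Ω
Step 3 — Parallel branch: L || C = 1/(1/L + 1/C) = 0 + j17.61 Ω.
Step 4 — Series with R1: Z_total = R1 + (L || C) = 30 + j17.61 Ω = 34.78∠30.4° Ω.
Step 5 — Power factor: PF = cos(φ) = Re(Z)/|Z| = 30/34.785 = 0.8624.
Step 6 — Type: Im(Z) = 17.61 ⇒ lagging (phase φ = 30.4°).

PF = 0.8624 (lagging, φ = 30.4°)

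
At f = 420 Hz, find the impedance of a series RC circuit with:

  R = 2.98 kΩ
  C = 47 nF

Step 1 — Angular frequency: ω = 2π·f = 2π·420 = 2639 rad/s.
Step 2 — Component impedances:
  R: Z = R = 2980 Ω
  C: Z = 1/(jωC) = -j/(ω·C) = 0 - j8063 Ω
Step 3 — Series combination: Z_total = R + C = 2980 - j8063 Ω = 8596∠-69.7° Ω.

Z = 2980 - j8063 Ω = 8596∠-69.7° Ω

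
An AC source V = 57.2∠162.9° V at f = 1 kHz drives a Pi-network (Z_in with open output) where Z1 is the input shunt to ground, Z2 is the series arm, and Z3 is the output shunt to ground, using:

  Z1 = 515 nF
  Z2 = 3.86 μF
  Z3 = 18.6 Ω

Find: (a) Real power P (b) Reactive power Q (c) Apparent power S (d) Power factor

Step 1 — Angular frequency: ω = 2π·f = 2π·1000 = 6283 rad/s.
Step 2 — Component impedances:
  Z1: Z = 1/(jωC) = -j/(ω·C) = 0 - j309 Ω
  Z2: Z = 1/(jωC) = -j/(ω·C) = 0 - j41.23 Ω
  Z3: Z = R = 18.6 Ω
Step 3 — With open output, the series arm Z2 and the output shunt Z3 appear in series to ground: Z2 + Z3 = 18.6 - j41.23 Ω.
Step 4 — Parallel with input shunt Z1: Z_in = Z1 || (Z2 + Z3) = 14.44 - j37.14 Ω = 39.85∠-68.8° Ω.
Step 5 — Source phasor: V = 57.2∠162.9° V = -54.67 + j16.82 V.
Step 6 — Current: I = V / Z = -0.8904 - j1.126 A = 1.435∠-128.3° A.
Step 7 — Complex power: S = V·I* = 29.74 - j76.52 VA.
Step 8 — Real power: P = Re(S) = 29.74 W.
Step 9 — Reactive power: Q = Im(S) = -76.52 VAR.
Step 10 — Apparent power: |S| = 82.1 VA.
Step 11 — Power factor: PF = P/|S| = 0.3623 (leading).

(a) P = 29.74 W  (b) Q = -76.52 VAR  (c) S = 82.1 VA  (d) PF = 0.3623 (leading)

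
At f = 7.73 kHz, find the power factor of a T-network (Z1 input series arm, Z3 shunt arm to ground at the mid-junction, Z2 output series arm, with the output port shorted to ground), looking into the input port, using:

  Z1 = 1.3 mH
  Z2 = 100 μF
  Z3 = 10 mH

Step 1 — Angular frequency: ω = 2π·f = 2π·7730 = 4.857e+04 rad/s.
Step 2 — Component impedances:
  Z1: Z = jωL = j·4.857e+04·0.0013 = 0 + j63.14 Ω
  Z2: Z = 1/(jωC) = -j/(ω·C) = 0 - j0.2059 Ω
  Z3: Z = jωL = j·4.857e+04·0.01 = 0 + j485.7 Ω
Step 3 — With the output port shorted to ground, the output series arm Z2 runs from the junction to ground; the shunt arm Z3 also runs from the junction to ground. They appear in parallel: Z3 || Z2 = 0 - j0.206 Ω.
Step 4 — Series with input arm Z1: Z_in = Z1 + (Z3 || Z2) = 0 + j62.93 Ω = 62.93∠90.0° Ω.
Step 5 — Power factor: PF = cos(φ) = Re(Z)/|Z| = 0/62.93 = 0.
Step 6 — Type: Im(Z) = 62.93 ⇒ lagging (phase φ = 90.0°).

PF = 0 (lagging, φ = 90.0°)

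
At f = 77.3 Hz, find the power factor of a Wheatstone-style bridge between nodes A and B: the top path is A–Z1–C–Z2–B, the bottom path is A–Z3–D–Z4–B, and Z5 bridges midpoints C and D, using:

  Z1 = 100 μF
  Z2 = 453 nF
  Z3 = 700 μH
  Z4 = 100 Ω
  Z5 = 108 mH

Step 1 — Angular frequency: ω = 2π·f = 2π·77.3 = 485.7 rad/s.
Step 2 — Component impedances:
  Z1: Z = 1/(jωC) = -j/(ω·C) = 0 - j20.59 Ω
  Z2: Z = 1/(jωC) = -j/(ω·C) = 0 - j4545 Ω
  Z3: Z = jωL = j·485.7·0.0007 = 0 + j0.34 Ω
  Z4: Z = R = 100 Ω
  Z5: Z = jωL = j·485.7·0.108 = 0 + j52.45 Ω
Step 3 — Bridge requires nodal analysis (the Z5 bridge couples midpoints C and D, so the two paths cannot be reduced to a simple series/parallel combination). Setting node B to ground and injecting 1 A at node A, the 3-node admittance system at A, C, D solves to V_A = Z_AB = 99.98 - j1.847 Ω = 99.99∠-1.1° Ω.
Step 4 — Power factor: PF = cos(φ) = Re(Z)/|Z| = 99.976/99.994 = 0.9998.
Step 5 — Type: Im(Z) = -1.847 ⇒ leading (phase φ = -1.1°).

PF = 0.9998 (leading, φ = -1.1°)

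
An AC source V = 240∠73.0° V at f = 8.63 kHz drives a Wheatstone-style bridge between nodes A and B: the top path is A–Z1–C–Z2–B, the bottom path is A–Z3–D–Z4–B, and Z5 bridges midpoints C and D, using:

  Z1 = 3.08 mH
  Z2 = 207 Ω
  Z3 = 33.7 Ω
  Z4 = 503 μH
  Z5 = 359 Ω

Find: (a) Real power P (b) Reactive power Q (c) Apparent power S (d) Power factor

Step 1 — Angular frequency: ω = 2π·f = 2π·8630 = 5.422e+04 rad/s.
Step 2 — Component impedances:
  Z1: Z = jωL = j·5.422e+04·0.00308 = 0 + j167 Ω
  Z2: Z = R = 207 Ω
  Z3: Z = R = 33.7 Ω
  Z4: Z = jωL = j·5.422e+04·0.000503 = 0 + j27.27 Ω
  Z5: Z = R = 359 Ω
Step 3 — Bridge requires nodal analysis (the Z5 bridge couples midpoints C and D, so the two paths cannot be reduced to a simple series/parallel combination). Setting node B to ground and injecting 1 A at node A, the 3-node admittance system at A, C, D solves to V_A = Z_AB = 28.91 + j26.57 Ω = 39.26∠42.6° Ω.
Step 4 — Source phasor: V = 240∠73.0° V = 70.17 + j229.5 V.
Step 5 — Current: I = V / Z = 5.271 + j3.095 A = 6.112∠30.4° A.
Step 6 — Complex power: S = V·I* = 1080 + j992.5 VA.
Step 7 — Real power: P = Re(S) = 1080 W.
Step 8 — Reactive power: Q = Im(S) = 992.5 VAR.
Step 9 — Apparent power: |S| = 1467 VA.
Step 10 — Power factor: PF = P/|S| = 0.7364 (lagging).

(a) P = 1080 W  (b) Q = 992.5 VAR  (c) S = 1467 VA  (d) PF = 0.7364 (lagging)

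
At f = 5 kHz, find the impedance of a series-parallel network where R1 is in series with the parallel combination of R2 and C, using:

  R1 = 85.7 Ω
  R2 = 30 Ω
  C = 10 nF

Step 1 — Angular frequency: ω = 2π·f = 2π·5000 = 3.142e+04 rad/s.
Step 2 — Component impedances:
  R1: Z = R = 85.7 Ω
  R2: Z = R = 30 Ω
  C: Z = 1/(jωC) = -j/(ω·C) = 0 - j3183 Ω
Step 3 — Parallel branch: R2 || C = 1/(1/R2 + 1/C) = 30 - j0.2827 Ω.
Step 4 — Series with R1: Z_total = R1 + (R2 || C) = 115.7 - j0.2827 Ω = 115.7∠-0.1° Ω.

Z = 115.7 - j0.2827 Ω = 115.7∠-0.1° Ω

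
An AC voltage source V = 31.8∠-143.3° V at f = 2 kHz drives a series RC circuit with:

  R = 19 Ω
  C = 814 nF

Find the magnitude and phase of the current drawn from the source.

Step 1 — Angular frequency: ω = 2π·f = 2π·2000 = 1.257e+04 rad/s.
Step 2 — Component impedances:
  R: Z = R = 19 Ω
  C: Z = 1/(jωC) = -j/(ω·C) = 0 - j97.76 Ω
Step 3 — Series combination: Z_total = R + C = 19 - j97.76 Ω = 99.59∠-79.0° Ω.
Step 4 — Source phasor: V = 31.8∠-143.3° V = -25.5 - j19 V.
Step 5 — Ohm's law: I = V / Z_total = (-25.5 - j19) / (19 - j97.76) = 0.1385 - j0.2877 A.
Step 6 — Convert to polar: |I| = 0.3193 A, ∠I = -64.3°.

I = 0.3193∠-64.3° A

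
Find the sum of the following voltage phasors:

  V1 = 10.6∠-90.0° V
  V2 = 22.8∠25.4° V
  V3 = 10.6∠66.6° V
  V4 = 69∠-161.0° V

Step 1 — Convert each phasor to rectangular form:
  V1 = 10.6·(cos(-90.0°) + j·sin(-90.0°)) = 0 - j10.6 V
  V2 = 22.8·(cos(25.4°) + j·sin(25.4°)) = 20.6 + j9.78 V
  V3 = 10.6·(cos(66.6°) + j·sin(66.6°)) = 4.21 + j9.728 V
  V4 = 69·(cos(-161.0°) + j·sin(-161.0°)) = -65.24 - j22.46 V
Step 2 — Sum components: V_total = -40.43 - j13.56 V.
Step 3 — Convert to polar: |V_total| = 42.65 V, ∠V_total = -161.5°.

V_total = 42.65∠-161.5° V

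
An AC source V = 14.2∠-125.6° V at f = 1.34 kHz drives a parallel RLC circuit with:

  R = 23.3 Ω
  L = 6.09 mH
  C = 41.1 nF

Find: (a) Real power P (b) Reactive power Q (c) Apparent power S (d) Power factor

Step 1 — Angular frequency: ω = 2π·f = 2π·1340 = 8419 rad/s.
Step 2 — Component impedances:
  R: Z = R = 23.3 Ω
  L: Z = jωL = j·8419·0.00609 = 0 + j51.27 Ω
  C: Z = 1/(jωC) = -j/(ω·C) = 0 - j2890 Ω
Step 3 — Parallel combination: 1/Z_total = 1/R + 1/L + 1/C; Z_total = 19.43 + j8.672 Ω = 21.28∠24.1° Ω.
Step 4 — Source phasor: V = 14.2∠-125.6° V = -8.266 - j11.55 V.
Step 5 — Current: I = V / Z = -0.576 - j0.3372 A = 0.6674∠-149.7° A.
Step 6 — Complex power: S = V·I* = 8.654 + j3.863 VA.
Step 7 — Real power: P = Re(S) = 8.654 W.
Step 8 — Reactive power: Q = Im(S) = 3.863 VAR.
Step 9 — Apparent power: |S| = 9.477 VA.
Step 10 — Power factor: PF = P/|S| = 0.9132 (lagging).

(a) P = 8.654 W  (b) Q = 3.863 VAR  (c) S = 9.477 VA  (d) PF = 0.9132 (lagging)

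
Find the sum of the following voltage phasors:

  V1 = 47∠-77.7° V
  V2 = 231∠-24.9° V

Step 1 — Convert each phasor to rectangular form:
  V1 = 47·(cos(-77.7°) + j·sin(-77.7°)) = 10.01 - j45.92 V
  V2 = 231·(cos(-24.9°) + j·sin(-24.9°)) = 209.5 - j97.26 V
Step 2 — Sum components: V_total = 219.5 - j143.2 V.
Step 3 — Convert to polar: |V_total| = 262.1 V, ∠V_total = -33.1°.

V_total = 262.1∠-33.1° V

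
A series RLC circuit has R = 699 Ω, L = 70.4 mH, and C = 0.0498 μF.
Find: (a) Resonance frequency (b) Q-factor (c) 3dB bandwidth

Step 1 — Resonance: ω₀ = 1/√(LC) = 1/√(0.0704·4.98e-08) = 1.689e+04 rad/s.
Step 2 — f₀ = ω₀/(2π) = 2688 Hz.
Step 3 — Series Q: Q = ω₀L/R = 1.689e+04·0.0704/699 = 1.701.
Step 4 — Bandwidth: Δω = ω₀/Q = 9929 rad/s; BW = Δω/(2π) = 1580 Hz.

(a) f₀ = 2688 Hz  (b) Q = 1.701  (c) BW = 1580 Hz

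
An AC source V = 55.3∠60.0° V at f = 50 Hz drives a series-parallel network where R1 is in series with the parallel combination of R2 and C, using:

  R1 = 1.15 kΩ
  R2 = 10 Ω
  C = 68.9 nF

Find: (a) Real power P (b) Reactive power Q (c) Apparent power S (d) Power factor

Step 1 — Angular frequency: ω = 2π·f = 2π·50 = 314.2 rad/s.
Step 2 — Component impedances:
  R1: Z = R = 1150 Ω
  R2: Z = R = 10 Ω
  C: Z = 1/(jωC) = -j/(ω·C) = 0 - j4.62e+04 Ω
Step 3 — Parallel branch: R2 || C = 1/(1/R2 + 1/C) = 10 - j0.002165 Ω.
Step 4 — Series with R1: Z_total = R1 + (R2 || C) = 1160 - j0.002165 Ω = 1160∠-0.0° Ω.
Step 5 — Source phasor: V = 55.3∠60.0° V = 27.65 + j47.89 V.
Step 6 — Current: I = V / Z = 0.02384 + j0.04129 A = 0.04767∠60.0° A.
Step 7 — Complex power: S = V·I* = 2.636 - j4.919e-06 VA.
Step 8 — Real power: P = Re(S) = 2.636 W.
Step 9 — Reactive power: Q = Im(S) = -4.919e-06 VAR.
Step 10 — Apparent power: |S| = 2.636 VA.
Step 11 — Power factor: PF = P/|S| = 1 (leading).

(a) P = 2.636 W  (b) Q = -4.919e-06 VAR  (c) S = 2.636 VA  (d) PF = 1 (leading)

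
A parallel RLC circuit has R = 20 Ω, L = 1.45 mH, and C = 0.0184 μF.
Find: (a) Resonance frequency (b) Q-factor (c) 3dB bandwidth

Step 1 — Resonance: ω₀ = 1/√(LC) = 1/√(0.00145·1.84e-08) = 1.936e+05 rad/s.
Step 2 — f₀ = ω₀/(2π) = 3.081e+04 Hz.
Step 3 — Parallel Q: Q = R/(ω₀L) = 20/(1.936e+05·0.00145) = 0.07125.
Step 4 — Bandwidth: Δω = ω₀/Q = 2.717e+06 rad/s; BW = Δω/(2π) = 4.325e+05 Hz.

(a) f₀ = 3.081e+04 Hz  (b) Q = 0.07125  (c) BW = 4.325e+05 Hz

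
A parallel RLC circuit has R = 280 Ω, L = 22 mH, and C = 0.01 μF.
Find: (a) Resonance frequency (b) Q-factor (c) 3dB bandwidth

Step 1 — Resonance: ω₀ = 1/√(LC) = 1/√(0.022·1e-08) = 6.742e+04 rad/s.
Step 2 — f₀ = ω₀/(2π) = 1.073e+04 Hz.
Step 3 — Parallel Q: Q = R/(ω₀L) = 280/(6.742e+04·0.022) = 0.1888.
Step 4 — Bandwidth: Δω = ω₀/Q = 3.571e+05 rad/s; BW = Δω/(2π) = 5.684e+04 Hz.

(a) f₀ = 1.073e+04 Hz  (b) Q = 0.1888  (c) BW = 5.684e+04 Hz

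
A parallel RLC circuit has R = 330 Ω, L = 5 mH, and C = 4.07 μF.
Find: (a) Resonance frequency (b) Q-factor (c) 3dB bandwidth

Step 1 — Resonance: ω₀ = 1/√(LC) = 1/√(0.005·4.07e-06) = 7010 rad/s.
Step 2 — f₀ = ω₀/(2π) = 1116 Hz.
Step 3 — Parallel Q: Q = R/(ω₀L) = 330/(7010·0.005) = 9.415.
Step 4 — Bandwidth: Δω = ω₀/Q = 744.5 rad/s; BW = Δω/(2π) = 118.5 Hz.

(a) f₀ = 1116 Hz  (b) Q = 9.415  (c) BW = 118.5 Hz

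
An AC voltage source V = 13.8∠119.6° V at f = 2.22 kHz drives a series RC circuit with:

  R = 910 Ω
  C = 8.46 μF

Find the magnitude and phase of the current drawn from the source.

Step 1 — Angular frequency: ω = 2π·f = 2π·2220 = 1.395e+04 rad/s.
Step 2 — Component impedances:
  R: Z = R = 910 Ω
  C: Z = 1/(jωC) = -j/(ω·C) = 0 - j8.474 Ω
Step 3 — Series combination: Z_total = R + C = 910 - j8.474 Ω = 910∠-0.5° Ω.
Step 4 — Source phasor: V = 13.8∠119.6° V = -6.816 + j12 V.
Step 5 — Ohm's law: I = V / Z_total = (-6.816 + j12) / (910 - j8.474) = -0.007613 + j0.01311 A.
Step 6 — Convert to polar: |I| = 0.01516 A, ∠I = 120.1°.

I = 0.01516∠120.1° A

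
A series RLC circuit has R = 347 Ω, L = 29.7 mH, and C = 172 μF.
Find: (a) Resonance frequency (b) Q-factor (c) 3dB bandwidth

Step 1 — Resonance: ω₀ = 1/√(LC) = 1/√(0.0297·0.000172) = 442.4 rad/s.
Step 2 — f₀ = ω₀/(2π) = 70.42 Hz.
Step 3 — Series Q: Q = ω₀L/R = 442.4·0.0297/347 = 0.03787.
Step 4 — Bandwidth: Δω = ω₀/Q = 1.168e+04 rad/s; BW = Δω/(2π) = 1859 Hz.

(a) f₀ = 70.42 Hz  (b) Q = 0.03787  (c) BW = 1859 Hz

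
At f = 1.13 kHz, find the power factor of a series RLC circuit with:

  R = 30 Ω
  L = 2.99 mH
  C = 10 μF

Step 1 — Angular frequency: ω = 2π·f = 2π·1130 = 7100 rad/s.
Step 2 — Component impedances:
  R: Z = R = 30 Ω
  L: Z = jωL = j·7100·0.00299 = 0 + j21.23 Ω
  C: Z = 1/(jωC) = -j/(ω·C) = 0 - j14.08 Ω
Step 3 — Series combination: Z_total = R + L + C = 30 + j7.144 Ω = 30.84∠13.4° Ω.
Step 4 — Power factor: PF = cos(φ) = Re(Z)/|Z| = 30/30.84 = 0.9728.
Step 5 — Type: Im(Z) = 7.144 ⇒ lagging (phase φ = 13.4°).

PF = 0.9728 (lagging, φ = 13.4°)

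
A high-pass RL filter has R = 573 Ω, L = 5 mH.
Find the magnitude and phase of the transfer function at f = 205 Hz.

Step 1 — Angular frequency: ω = 2π·205 = 1288 rad/s.
Step 2 — Transfer function: H(jω) = jωL/(R + jωL).
Step 3 — Numerator jωL = j·6.44; denominator R + jωL = 573 + j6.44.
Step 4 — H = 0.0001263 + j0.01124.
Step 5 — Magnitude: |H| = 0.01124 (-39.0 dB); phase: φ = 89.4°.

|H| = 0.01124 (-39.0 dB), φ = 89.4°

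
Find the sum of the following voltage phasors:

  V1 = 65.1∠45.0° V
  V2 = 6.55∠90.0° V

Step 1 — Convert each phasor to rectangular form:
  V1 = 65.1·(cos(45.0°) + j·sin(45.0°)) = 46.03 + j46.03 V
  V2 = 6.55·(cos(90.0°) + j·sin(90.0°)) = 0 + j6.55 V
Step 2 — Sum components: V_total = 46.03 + j52.58 V.
Step 3 — Convert to polar: |V_total| = 69.89 V, ∠V_total = 48.8°.

V_total = 69.89∠48.8° V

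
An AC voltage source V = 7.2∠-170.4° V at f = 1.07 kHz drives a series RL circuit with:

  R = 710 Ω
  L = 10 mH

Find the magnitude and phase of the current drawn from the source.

Step 1 — Angular frequency: ω = 2π·f = 2π·1070 = 6723 rad/s.
Step 2 — Component impedances:
  R: Z = R = 710 Ω
  L: Z = jωL = j·6723·0.01 = 0 + j67.23 Ω
Step 3 — Series combination: Z_total = R + L = 710 + j67.23 Ω = 713.2∠5.4° Ω.
Step 4 — Source phasor: V = 7.2∠-170.4° V = -7.099 - j1.201 V.
Step 5 — Ohm's law: I = V / Z_total = (-7.099 - j1.201) / (710 + j67.23) = -0.01007 - j0.0007378 A.
Step 6 — Convert to polar: |I| = 0.0101 A, ∠I = -175.8°.

I = 0.0101∠-175.8° A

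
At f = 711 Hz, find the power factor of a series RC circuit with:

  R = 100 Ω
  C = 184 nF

Step 1 — Angular frequency: ω = 2π·f = 2π·711 = 4467 rad/s.
Step 2 — Component impedances:
  R: Z = R = 100 Ω
  C: Z = 1/(jωC) = -j/(ω·C) = 0 - j1217 Ω
Step 3 — Series combination: Z_total = R + C = 100 - j1217 Ω = 1221∠-85.3° Ω.
Step 4 — Power factor: PF = cos(φ) = Re(Z)/|Z| = 100/1220.7 = 0.08192.
Step 5 — Type: Im(Z) = -1217 ⇒ leading (phase φ = -85.3°).

PF = 0.08192 (leading, φ = -85.3°)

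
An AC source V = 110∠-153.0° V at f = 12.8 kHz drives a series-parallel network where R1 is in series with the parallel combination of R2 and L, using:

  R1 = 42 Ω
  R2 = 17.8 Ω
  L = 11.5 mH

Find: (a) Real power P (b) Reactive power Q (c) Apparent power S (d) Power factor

Step 1 — Angular frequency: ω = 2π·f = 2π·1.28e+04 = 8.042e+04 rad/s.
Step 2 — Component impedances:
  R1: Z = R = 42 Ω
  R2: Z = R = 17.8 Ω
  L: Z = jωL = j·8.042e+04·0.0115 = 0 + j924.9 Ω
Step 3 — Parallel branch: R2 || L = 1/(1/R2 + 1/L) = 17.79 + j0.3424 Ω.
Step 4 — Series with R1: Z_total = R1 + (R2 || L) = 59.79 + j0.3424 Ω = 59.79∠0.3° Ω.
Step 5 — Source phasor: V = 110∠-153.0° V = -98.01 - j49.94 V.
Step 6 — Current: I = V / Z = -1.644 - j0.8258 A = 1.84∠-153.3° A.
Step 7 — Complex power: S = V·I* = 202.4 + j1.159 VA.
Step 8 — Real power: P = Re(S) = 202.4 W.
Step 9 — Reactive power: Q = Im(S) = 1.159 VAR.
Step 10 — Apparent power: |S| = 202.4 VA.
Step 11 — Power factor: PF = P/|S| = 1 (lagging).

(a) P = 202.4 W  (b) Q = 1.159 VAR  (c) S = 202.4 VA  (d) PF = 1 (lagging)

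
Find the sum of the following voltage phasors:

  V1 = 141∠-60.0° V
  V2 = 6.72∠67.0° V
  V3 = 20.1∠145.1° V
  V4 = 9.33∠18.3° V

Step 1 — Convert each phasor to rectangular form:
  V1 = 141·(cos(-60.0°) + j·sin(-60.0°)) = 70.5 - j122.1 V
  V2 = 6.72·(cos(67.0°) + j·sin(67.0°)) = 2.626 + j6.186 V
  V3 = 20.1·(cos(145.1°) + j·sin(145.1°)) = -16.49 + j11.5 V
  V4 = 9.33·(cos(18.3°) + j·sin(18.3°)) = 8.858 + j2.93 V
Step 2 — Sum components: V_total = 65.5 - j101.5 V.
Step 3 — Convert to polar: |V_total| = 120.8 V, ∠V_total = -57.2°.

V_total = 120.8∠-57.2° V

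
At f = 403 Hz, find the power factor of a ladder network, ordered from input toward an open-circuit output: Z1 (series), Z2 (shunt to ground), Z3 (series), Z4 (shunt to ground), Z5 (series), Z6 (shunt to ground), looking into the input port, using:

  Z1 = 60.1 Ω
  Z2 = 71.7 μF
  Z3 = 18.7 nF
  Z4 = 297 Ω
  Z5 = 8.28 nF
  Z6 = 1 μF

Step 1 — Angular frequency: ω = 2π·f = 2π·403 = 2532 rad/s.
Step 2 — Component impedances:
  Z1: Z = R = 60.1 Ω
  Z2: Z = 1/(jωC) = -j/(ω·C) = 0 - j5.508 Ω
  Z3: Z = 1/(jωC) = -j/(ω·C) = 0 - j2.112e+04 Ω
  Z4: Z = R = 297 Ω
  Z5: Z = 1/(jωC) = -j/(ω·C) = 0 - j4.77e+04 Ω
  Z6: Z = 1/(jωC) = -j/(ω·C) = 0 - j394.9 Ω
Step 3 — Ladder network (open output): work backward from the far end, alternating series and parallel combinations. Z_in = 60.1 - j5.507 Ω = 60.35∠-5.2° Ω.
Step 4 — Power factor: PF = cos(φ) = Re(Z)/|Z| = 60.1/60.352 = 0.9958.
Step 5 — Type: Im(Z) = -5.507 ⇒ leading (phase φ = -5.2°).

PF = 0.9958 (leading, φ = -5.2°)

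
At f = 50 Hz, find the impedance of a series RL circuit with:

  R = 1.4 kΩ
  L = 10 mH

Step 1 — Angular frequency: ω = 2π·f = 2π·50 = 314.2 rad/s.
Step 2 — Component impedances:
  R: Z = R = 1400 Ω
  L: Z = jωL = j·314.2·0.01 = 0 + j3.142 Ω
Step 3 — Series combination: Z_total = R + L = 1400 + j3.142 Ω = 1400∠0.1° Ω.

Z = 1400 + j3.142 Ω = 1400∠0.1° Ω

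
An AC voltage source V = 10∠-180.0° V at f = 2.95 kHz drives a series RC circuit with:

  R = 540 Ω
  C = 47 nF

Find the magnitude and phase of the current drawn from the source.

Step 1 — Angular frequency: ω = 2π·f = 2π·2950 = 1.854e+04 rad/s.
Step 2 — Component impedances:
  R: Z = R = 540 Ω
  C: Z = 1/(jωC) = -j/(ω·C) = 0 - j1148 Ω
Step 3 — Series combination: Z_total = R + C = 540 - j1148 Ω = 1269∠-64.8° Ω.
Step 4 — Source phasor: V = 10∠-180.0° V = -10 V.
Step 5 — Ohm's law: I = V / Z_total = (-10) / (540 - j1148) = -0.003356 - j0.007133 A.
Step 6 — Convert to polar: |I| = 0.007883 A, ∠I = -115.2°.

I = 0.007883∠-115.2° A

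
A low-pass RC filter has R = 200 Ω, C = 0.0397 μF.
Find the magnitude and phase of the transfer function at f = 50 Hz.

Step 1 — Angular frequency: ω = 2π·50 = 314.2 rad/s.
Step 2 — Transfer function: H(jω) = 1/(1 + jωRC).
Step 3 — Denominator: 1 + jωRC = 1 + j·314.2·200·3.97e-08 = 1 + j0.002494.
Step 4 — H = 1 - j0.002494.
Step 5 — Magnitude: |H| = 1 (-0.0 dB); phase: φ = -0.1°.

|H| = 1 (-0.0 dB), φ = -0.1°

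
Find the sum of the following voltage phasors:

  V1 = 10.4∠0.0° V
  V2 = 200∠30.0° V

Step 1 — Convert each phasor to rectangular form:
  V1 = 10.4·(cos(0.0°) + j·sin(0.0°)) = 10.4 V
  V2 = 200·(cos(30.0°) + j·sin(30.0°)) = 173.2 + j100 V
Step 2 — Sum components: V_total = 183.6 + j100 V.
Step 3 — Convert to polar: |V_total| = 209.1 V, ∠V_total = 28.6°.

V_total = 209.1∠28.6° V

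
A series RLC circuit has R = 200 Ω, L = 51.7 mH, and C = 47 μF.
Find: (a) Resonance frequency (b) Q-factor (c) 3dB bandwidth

Step 1 — Resonance condition Im(Z)=0 gives ω₀ = 1/√(LC).
Step 2 — ω₀ = 1/√(0.0517·4.7e-05) = 641.5 rad/s.
Step 3 — f₀ = ω₀/(2π) = 102.1 Hz.
Step 4 — Series Q: Q = ω₀L/R = 641.5·0.0517/200 = 0.1658.
Step 5 — 3dB bandwidth: Δω = ω₀/Q = 3868 rad/s; BW = Δω/(2π) = 615.7 Hz.

(a) f₀ = 102.1 Hz  (b) Q = 0.1658  (c) BW = 615.7 Hz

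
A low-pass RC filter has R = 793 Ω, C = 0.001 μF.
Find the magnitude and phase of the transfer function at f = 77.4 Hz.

Step 1 — Angular frequency: ω = 2π·77.4 = 486.3 rad/s.
Step 2 — Transfer function: H(jω) = 1/(1 + jωRC).
Step 3 — Denominator: 1 + jωRC = 1 + j·486.3·793·1e-09 = 1 + j0.0003857.
Step 4 — H = 1 - j0.0003857.
Step 5 — Magnitude: |H| = 1 (-0.0 dB); phase: φ = -0.0°.

|H| = 1 (-0.0 dB), φ = -0.0°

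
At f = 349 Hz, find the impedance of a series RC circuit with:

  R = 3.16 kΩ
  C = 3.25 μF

Step 1 — Angular frequency: ω = 2π·f = 2π·349 = 2193 rad/s.
Step 2 — Component impedances:
  R: Z = R = 3160 Ω
  C: Z = 1/(jωC) = -j/(ω·C) = 0 - j140.3 Ω
Step 3 — Series combination: Z_total = R + C = 3160 - j140.3 Ω = 3163∠-2.5° Ω.

Z = 3160 - j140.3 Ω = 3163∠-2.5° Ω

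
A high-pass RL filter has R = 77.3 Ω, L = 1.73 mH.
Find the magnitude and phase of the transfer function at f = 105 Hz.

Step 1 — Angular frequency: ω = 2π·105 = 659.7 rad/s.
Step 2 — Transfer function: H(jω) = jωL/(R + jωL).
Step 3 — Numerator jωL = j·1.141; denominator R + jωL = 77.3 + j1.141.
Step 4 — H = 0.000218 + j0.01476.
Step 5 — Magnitude: |H| = 0.01476 (-36.6 dB); phase: φ = 89.2°.

|H| = 0.01476 (-36.6 dB), φ = 89.2°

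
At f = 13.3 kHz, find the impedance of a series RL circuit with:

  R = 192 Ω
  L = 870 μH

Step 1 — Angular frequency: ω = 2π·f = 2π·1.33e+04 = 8.357e+04 rad/s.
Step 2 — Component impedances:
  R: Z = R = 192 Ω
  L: Z = jωL = j·8.357e+04·0.00087 = 0 + j72.7 Ω
Step 3 — Series combination: Z_total = R + L = 192 + j72.7 Ω = 205.3∠20.7° Ω.

Z = 192 + j72.7 Ω = 205.3∠20.7° Ω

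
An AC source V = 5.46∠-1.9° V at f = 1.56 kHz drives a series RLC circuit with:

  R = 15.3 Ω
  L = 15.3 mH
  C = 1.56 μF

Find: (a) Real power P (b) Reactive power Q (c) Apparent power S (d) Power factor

Step 1 — Angular frequency: ω = 2π·f = 2π·1560 = 9802 rad/s.
Step 2 — Component impedances:
  R: Z = R = 15.3 Ω
  L: Z = jωL = j·9802·0.0153 = 0 + j150 Ω
  C: Z = 1/(jωC) = -j/(ω·C) = 0 - j65.4 Ω
Step 3 — Series combination: Z_total = R + L + C = 15.3 + j84.57 Ω = 85.94∠79.7° Ω.
Step 4 — Source phasor: V = 5.46∠-1.9° V = 5.457 - j0.181 V.
Step 5 — Current: I = V / Z = 0.009232 - j0.06286 A = 0.06353∠-81.6° A.
Step 6 — Complex power: S = V·I* = 0.06176 + j0.3413 VA.
Step 7 — Real power: P = Re(S) = 0.06176 W.
Step 8 — Reactive power: Q = Im(S) = 0.3413 VAR.
Step 9 — Apparent power: |S| = 0.3469 VA.
Step 10 — Power factor: PF = P/|S| = 0.178 (lagging).

(a) P = 0.06176 W  (b) Q = 0.3413 VAR  (c) S = 0.3469 VA  (d) PF = 0.178 (lagging)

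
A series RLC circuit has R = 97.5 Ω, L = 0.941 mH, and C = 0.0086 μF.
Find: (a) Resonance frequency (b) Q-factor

Step 1 — Resonance condition Im(Z)=0 gives ω₀ = 1/√(LC).
Step 2 — ω₀ = 1/√(0.000941·8.6e-09) = 3.515e+05 rad/s.
Step 3 — f₀ = ω₀/(2π) = 5.595e+04 Hz.
Step 4 — Series Q: Q = ω₀L/R = 3.515e+05·0.000941/97.5 = 3.393.

(a) f₀ = 5.595e+04 Hz  (b) Q = 3.393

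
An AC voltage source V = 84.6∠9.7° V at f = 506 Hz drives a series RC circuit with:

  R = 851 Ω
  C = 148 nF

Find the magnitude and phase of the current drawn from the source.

Step 1 — Angular frequency: ω = 2π·f = 2π·506 = 3179 rad/s.
Step 2 — Component impedances:
  R: Z = R = 851 Ω
  C: Z = 1/(jωC) = -j/(ω·C) = 0 - j2125 Ω
Step 3 — Series combination: Z_total = R + C = 851 - j2125 Ω = 2289∠-68.2° Ω.
Step 4 — Source phasor: V = 84.6∠9.7° V = 83.39 + j14.25 V.
Step 5 — Ohm's law: I = V / Z_total = (83.39 + j14.25) / (851 - j2125) = 0.007761 + j0.03613 A.
Step 6 — Convert to polar: |I| = 0.03695 A, ∠I = 77.9°.

I = 0.03695∠77.9° A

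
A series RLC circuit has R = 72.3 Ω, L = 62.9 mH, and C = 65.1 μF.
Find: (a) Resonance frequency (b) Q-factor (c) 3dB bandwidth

Step 1 — Resonance: ω₀ = 1/√(LC) = 1/√(0.0629·6.51e-05) = 494.2 rad/s.
Step 2 — f₀ = ω₀/(2π) = 78.65 Hz.
Step 3 — Series Q: Q = ω₀L/R = 494.2·0.0629/72.3 = 0.4299.
Step 4 — Bandwidth: Δω = ω₀/Q = 1149 rad/s; BW = Δω/(2π) = 182.9 Hz.

(a) f₀ = 78.65 Hz  (b) Q = 0.4299  (c) BW = 182.9 Hz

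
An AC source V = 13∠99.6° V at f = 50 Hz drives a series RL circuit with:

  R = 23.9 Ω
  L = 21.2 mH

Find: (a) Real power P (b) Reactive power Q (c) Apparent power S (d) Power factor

Step 1 — Angular frequency: ω = 2π·f = 2π·50 = 314.2 rad/s.
Step 2 — Component impedances:
  R: Z = R = 23.9 Ω
  L: Z = jωL = j·314.2·0.0212 = 0 + j6.66 Ω
Step 3 — Series combination: Z_total = R + L = 23.9 + j6.66 Ω = 24.81∠15.6° Ω.
Step 4 — Source phasor: V = 13∠99.6° V = -2.168 + j12.82 V.
Step 5 — Current: I = V / Z = 0.05451 + j0.5211 A = 0.524∠84.0° A.
Step 6 — Complex power: S = V·I* = 6.562 + j1.829 VA.
Step 7 — Real power: P = Re(S) = 6.562 W.
Step 8 — Reactive power: Q = Im(S) = 1.829 VAR.
Step 9 — Apparent power: |S| = 6.812 VA.
Step 10 — Power factor: PF = P/|S| = 0.9633 (lagging).

(a) P = 6.562 W  (b) Q = 1.829 VAR  (c) S = 6.812 VA  (d) PF = 0.9633 (lagging)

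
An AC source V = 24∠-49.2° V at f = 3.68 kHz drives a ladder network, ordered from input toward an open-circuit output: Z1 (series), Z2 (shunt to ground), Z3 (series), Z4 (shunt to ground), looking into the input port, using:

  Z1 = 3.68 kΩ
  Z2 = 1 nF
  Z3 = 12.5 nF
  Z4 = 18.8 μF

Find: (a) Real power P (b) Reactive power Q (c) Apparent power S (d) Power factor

Step 1 — Angular frequency: ω = 2π·f = 2π·3680 = 2.312e+04 rad/s.
Step 2 — Component impedances:
  Z1: Z = R = 3680 Ω
  Z2: Z = 1/(jωC) = -j/(ω·C) = 0 - j4.325e+04 Ω
  Z3: Z = 1/(jωC) = -j/(ω·C) = 0 - j3460 Ω
  Z4: Z = 1/(jωC) = -j/(ω·C) = 0 - j2.3 Ω
Step 3 — Ladder network (open output): work backward from the far end, alternating series and parallel combinations. Z_in = 3680 - j3206 Ω = 4880∠-41.1° Ω.
Step 4 — Source phasor: V = 24∠-49.2° V = 15.68 - j18.17 V.
Step 5 — Current: I = V / Z = 0.004868 - j0.0006964 A = 0.004918∠-8.1° A.
Step 6 — Complex power: S = V·I* = 0.08899 - j0.07752 VA.
Step 7 — Real power: P = Re(S) = 0.08899 W.
Step 8 — Reactive power: Q = Im(S) = -0.07752 VAR.
Step 9 — Apparent power: |S| = 0.118 VA.
Step 10 — Power factor: PF = P/|S| = 0.754 (leading).

(a) P = 0.08899 W  (b) Q = -0.07752 VAR  (c) S = 0.118 VA  (d) PF = 0.754 (leading)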